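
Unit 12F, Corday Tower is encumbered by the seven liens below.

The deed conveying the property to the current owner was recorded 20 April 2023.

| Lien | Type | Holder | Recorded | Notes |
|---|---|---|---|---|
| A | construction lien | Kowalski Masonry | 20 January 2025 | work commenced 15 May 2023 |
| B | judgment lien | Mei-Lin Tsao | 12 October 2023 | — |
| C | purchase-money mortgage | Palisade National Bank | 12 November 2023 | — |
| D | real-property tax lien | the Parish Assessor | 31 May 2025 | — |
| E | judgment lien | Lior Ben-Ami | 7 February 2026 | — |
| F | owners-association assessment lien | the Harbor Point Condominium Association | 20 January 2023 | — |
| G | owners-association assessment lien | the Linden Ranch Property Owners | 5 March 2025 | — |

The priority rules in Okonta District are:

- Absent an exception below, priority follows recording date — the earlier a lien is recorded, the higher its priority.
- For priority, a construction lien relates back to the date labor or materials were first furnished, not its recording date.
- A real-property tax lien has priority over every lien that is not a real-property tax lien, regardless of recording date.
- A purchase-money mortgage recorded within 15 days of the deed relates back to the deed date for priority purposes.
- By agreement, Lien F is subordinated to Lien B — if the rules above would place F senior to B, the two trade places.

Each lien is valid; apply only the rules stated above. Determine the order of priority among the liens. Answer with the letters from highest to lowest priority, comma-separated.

Effective dates after the stated exceptions: A relates back to 15 May 2023 (work commenced); C was recorded 206 days after the deed — beyond 15 days — so no relation-back applies.
D is a real-property tax lien and takes priority over every other lien.
Among the remaining liens, by effective date: F (20 January 2023), A (15 May 2023), B (12 October 2023), C (12 November 2023), G (5 March 2025), E (7 February 2026).
Because F would otherwise rank above B, the subordination swaps them.

D, B, A, F, C, G, E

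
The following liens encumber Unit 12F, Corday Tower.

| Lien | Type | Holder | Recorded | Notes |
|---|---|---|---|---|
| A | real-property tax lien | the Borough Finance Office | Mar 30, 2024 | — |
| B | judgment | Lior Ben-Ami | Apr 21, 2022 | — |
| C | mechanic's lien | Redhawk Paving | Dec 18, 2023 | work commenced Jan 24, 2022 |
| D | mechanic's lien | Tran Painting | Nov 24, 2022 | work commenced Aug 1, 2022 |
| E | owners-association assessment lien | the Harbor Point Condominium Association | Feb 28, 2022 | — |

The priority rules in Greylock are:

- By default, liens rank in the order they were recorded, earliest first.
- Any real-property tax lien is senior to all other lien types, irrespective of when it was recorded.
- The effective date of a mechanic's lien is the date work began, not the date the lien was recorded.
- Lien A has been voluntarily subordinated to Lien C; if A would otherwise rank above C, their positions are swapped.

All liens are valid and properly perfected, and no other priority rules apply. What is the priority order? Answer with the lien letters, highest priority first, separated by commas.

C, A, E, B, D

First, effective dates: C relates back to Jan 24, 2022 (work commenced); D's effective date is Aug 1, 2022, when work began.
A, as a real-property tax lien, has superpriority and ranks first.
Ordering the rest by effective date: C (Jan 24, 2022), E (Feb 28, 2022), B (Apr 21, 2022), D (Aug 1, 2022).
A is senior to C before the subordination, so the two trade places.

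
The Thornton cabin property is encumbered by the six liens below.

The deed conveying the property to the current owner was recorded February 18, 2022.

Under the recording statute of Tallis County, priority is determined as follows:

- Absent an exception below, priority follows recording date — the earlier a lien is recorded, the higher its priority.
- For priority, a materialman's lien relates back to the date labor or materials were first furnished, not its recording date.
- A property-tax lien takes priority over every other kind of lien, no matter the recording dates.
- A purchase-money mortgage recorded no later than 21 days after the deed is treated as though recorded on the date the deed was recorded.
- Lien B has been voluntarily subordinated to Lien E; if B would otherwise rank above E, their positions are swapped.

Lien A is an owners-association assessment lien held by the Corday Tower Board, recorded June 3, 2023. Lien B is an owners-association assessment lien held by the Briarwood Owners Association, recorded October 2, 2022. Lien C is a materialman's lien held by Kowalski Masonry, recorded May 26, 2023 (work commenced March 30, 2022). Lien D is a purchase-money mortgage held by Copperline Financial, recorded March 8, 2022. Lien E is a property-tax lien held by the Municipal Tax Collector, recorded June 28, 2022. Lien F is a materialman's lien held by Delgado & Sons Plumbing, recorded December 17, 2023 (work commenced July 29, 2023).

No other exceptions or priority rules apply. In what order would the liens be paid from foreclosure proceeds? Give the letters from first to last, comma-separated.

E, D, C, B, A, F

Adjusting effective dates: C is treated as recorded March 30, 2022, the work-commencement date; D was recorded within the 21-day window, so its effective date is the deed date February 18, 2022; F's effective date is July 29, 2023, when work began.
E, as a property-tax lien, has superpriority and ranks first.
The other liens, earliest effective date first: D (February 18, 2022), C (March 30, 2022), B (October 2, 2022), A (June 3, 2023), F (July 29, 2023).
Since B is not senior to E, the subordination leaves the order unchanged.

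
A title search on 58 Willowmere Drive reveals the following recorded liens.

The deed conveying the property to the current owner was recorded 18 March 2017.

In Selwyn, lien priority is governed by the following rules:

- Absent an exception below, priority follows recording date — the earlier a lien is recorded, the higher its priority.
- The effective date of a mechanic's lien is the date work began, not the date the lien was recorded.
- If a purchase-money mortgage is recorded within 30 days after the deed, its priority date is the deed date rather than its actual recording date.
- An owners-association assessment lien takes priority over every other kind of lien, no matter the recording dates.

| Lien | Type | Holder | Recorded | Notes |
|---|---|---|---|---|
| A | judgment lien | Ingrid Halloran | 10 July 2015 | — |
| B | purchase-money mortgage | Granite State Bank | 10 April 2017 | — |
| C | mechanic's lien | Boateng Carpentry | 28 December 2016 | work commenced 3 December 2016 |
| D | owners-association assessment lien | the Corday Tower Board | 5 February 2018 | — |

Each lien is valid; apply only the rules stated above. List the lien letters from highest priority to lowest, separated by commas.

Effective dates after the stated exceptions: B was recorded within the 30-day window, so its effective date is the deed date 18 March 2017; C relates back to 3 December 2016 (work commenced).
D is an owners-association assessment lien, so it outranks all other liens regardless of date.
Remaining liens by effective date: A (10 July 2015), C (3 December 2016), B (18 March 2017).

D, A, C, B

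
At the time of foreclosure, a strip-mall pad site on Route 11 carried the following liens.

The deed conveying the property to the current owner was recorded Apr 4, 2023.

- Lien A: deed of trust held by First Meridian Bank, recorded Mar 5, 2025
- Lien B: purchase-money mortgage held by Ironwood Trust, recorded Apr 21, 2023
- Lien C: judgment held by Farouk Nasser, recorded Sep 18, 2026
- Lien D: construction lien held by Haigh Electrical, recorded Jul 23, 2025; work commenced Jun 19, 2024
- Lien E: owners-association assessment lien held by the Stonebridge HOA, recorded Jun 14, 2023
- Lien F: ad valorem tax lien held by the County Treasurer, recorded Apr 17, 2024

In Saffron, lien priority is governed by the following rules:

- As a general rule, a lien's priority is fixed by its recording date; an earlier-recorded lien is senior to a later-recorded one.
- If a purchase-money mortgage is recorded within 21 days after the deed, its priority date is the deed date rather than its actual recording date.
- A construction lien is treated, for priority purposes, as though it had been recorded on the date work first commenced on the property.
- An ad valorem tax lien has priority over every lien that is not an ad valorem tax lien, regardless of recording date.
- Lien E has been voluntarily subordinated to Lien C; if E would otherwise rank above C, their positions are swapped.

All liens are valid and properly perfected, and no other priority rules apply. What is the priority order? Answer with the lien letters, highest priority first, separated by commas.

F, B, C, D, A, E

First, effective dates: B relates back to the deed date Apr 4, 2023; D is treated as recorded Jun 19, 2024, the work-commencement date.
F, as an ad valorem tax lien, has superpriority and ranks first.
The other liens, earliest effective date first: B (Apr 4, 2023), E (Jun 14, 2023), D (Jun 19, 2024), A (Mar 5, 2025), C (Sep 18, 2026).
E is senior to C before the subordination, so the two trade places.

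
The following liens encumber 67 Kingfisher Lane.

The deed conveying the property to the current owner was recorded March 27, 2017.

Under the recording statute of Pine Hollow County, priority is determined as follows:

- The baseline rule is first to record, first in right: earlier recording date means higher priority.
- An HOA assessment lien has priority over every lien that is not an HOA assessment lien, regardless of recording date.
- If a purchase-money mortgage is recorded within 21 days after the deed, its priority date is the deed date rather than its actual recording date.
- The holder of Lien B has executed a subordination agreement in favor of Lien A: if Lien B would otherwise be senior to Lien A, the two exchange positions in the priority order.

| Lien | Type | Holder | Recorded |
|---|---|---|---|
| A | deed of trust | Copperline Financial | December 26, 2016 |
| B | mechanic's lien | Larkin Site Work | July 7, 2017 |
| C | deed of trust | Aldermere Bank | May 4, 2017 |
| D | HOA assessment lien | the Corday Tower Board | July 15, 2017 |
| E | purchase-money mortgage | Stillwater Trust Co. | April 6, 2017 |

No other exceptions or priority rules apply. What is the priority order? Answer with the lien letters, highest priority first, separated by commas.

Adjusting effective dates: E's effective date is the deed date, March 27, 2017.
D is an HOA assessment lien and takes priority over every other lien.
Among the remaining liens, by effective date: A (December 26, 2016), E (March 27, 2017), C (May 4, 2017), B (July 7, 2017).
Since B is not senior to A, the subordination leaves the order unchanged.

D, A, E, C, B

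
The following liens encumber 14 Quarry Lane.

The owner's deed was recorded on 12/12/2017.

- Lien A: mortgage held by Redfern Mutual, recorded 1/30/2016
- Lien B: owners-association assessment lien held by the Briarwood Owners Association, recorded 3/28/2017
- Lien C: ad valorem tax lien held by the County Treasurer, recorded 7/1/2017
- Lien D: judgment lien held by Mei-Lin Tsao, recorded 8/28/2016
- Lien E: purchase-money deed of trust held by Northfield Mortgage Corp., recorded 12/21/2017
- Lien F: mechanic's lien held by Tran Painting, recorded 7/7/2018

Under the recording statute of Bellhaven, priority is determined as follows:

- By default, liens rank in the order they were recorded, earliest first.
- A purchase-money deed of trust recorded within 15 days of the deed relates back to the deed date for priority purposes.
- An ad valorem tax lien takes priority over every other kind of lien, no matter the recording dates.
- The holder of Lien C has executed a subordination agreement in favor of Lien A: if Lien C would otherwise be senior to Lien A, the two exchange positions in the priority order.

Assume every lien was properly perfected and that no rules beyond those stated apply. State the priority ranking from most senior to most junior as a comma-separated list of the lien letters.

Effective dates: E was recorded within the 15-day window, so its effective date is the deed date 12/12/2017.
C is an ad valorem tax lien, so it outranks all other liens regardless of date.
The other liens, earliest effective date first: A (1/30/2016), D (8/28/2016), B (3/28/2017), E (12/12/2017), F (7/7/2018).
C is senior to A before the subordination, so the two trade places.

A, C, D, B, E, F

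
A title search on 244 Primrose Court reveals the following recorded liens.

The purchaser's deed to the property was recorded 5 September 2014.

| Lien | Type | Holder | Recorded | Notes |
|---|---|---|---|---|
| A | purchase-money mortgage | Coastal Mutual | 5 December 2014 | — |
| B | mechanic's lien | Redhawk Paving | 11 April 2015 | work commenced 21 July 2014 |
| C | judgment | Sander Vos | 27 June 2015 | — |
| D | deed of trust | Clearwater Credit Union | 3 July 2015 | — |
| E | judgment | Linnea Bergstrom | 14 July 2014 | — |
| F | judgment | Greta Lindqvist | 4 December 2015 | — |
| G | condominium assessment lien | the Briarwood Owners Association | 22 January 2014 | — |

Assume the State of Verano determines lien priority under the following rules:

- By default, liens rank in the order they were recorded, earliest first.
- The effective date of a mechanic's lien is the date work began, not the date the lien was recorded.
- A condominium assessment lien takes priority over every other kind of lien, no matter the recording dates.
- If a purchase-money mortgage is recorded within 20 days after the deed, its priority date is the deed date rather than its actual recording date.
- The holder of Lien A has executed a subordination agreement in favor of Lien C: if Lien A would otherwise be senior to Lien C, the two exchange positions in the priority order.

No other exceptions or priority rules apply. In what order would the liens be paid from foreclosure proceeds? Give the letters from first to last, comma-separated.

G, E, B, C, A, D, F

Effective dates: A missed the 20-day window (91 days after the deed), so its recording date stands; B's effective date is 21 July 2014, when work began.
G is a condominium assessment lien, so it outranks all other liens regardless of date.
Remaining liens by effective date: E (14 July 2014), B (21 July 2014), A (5 December 2014), C (27 June 2015), D (3 July 2015), F (4 December 2015).
The subordination applies — A was senior to C — so A and C swap.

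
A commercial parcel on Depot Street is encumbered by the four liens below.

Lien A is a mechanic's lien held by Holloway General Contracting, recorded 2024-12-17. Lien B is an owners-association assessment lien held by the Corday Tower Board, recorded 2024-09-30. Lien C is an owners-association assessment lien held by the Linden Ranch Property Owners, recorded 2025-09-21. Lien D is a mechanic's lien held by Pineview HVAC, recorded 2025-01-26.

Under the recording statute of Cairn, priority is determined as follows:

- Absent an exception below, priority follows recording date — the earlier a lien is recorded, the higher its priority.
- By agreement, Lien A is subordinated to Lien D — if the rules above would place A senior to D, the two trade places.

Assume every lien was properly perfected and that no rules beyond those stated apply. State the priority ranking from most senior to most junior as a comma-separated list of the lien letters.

By effective date, earliest first: B (2024-09-30), A (2024-12-17), D (2025-01-26), C (2025-09-21).
The subordination applies — A was senior to D — so A and D swap.

B, D, A, C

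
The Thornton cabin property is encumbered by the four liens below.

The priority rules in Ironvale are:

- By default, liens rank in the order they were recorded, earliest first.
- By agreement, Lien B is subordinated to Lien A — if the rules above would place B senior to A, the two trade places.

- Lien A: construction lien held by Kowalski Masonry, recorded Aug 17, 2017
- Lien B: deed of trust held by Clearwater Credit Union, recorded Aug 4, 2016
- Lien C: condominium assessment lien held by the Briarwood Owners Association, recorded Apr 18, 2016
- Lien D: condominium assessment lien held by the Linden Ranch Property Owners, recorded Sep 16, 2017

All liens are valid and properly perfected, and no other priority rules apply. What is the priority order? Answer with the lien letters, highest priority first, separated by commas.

C, A, B, D

Sorted by effective date: C (Apr 18, 2016), B (Aug 4, 2016), A (Aug 17, 2017), D (Sep 16, 2017).
B is senior to A before the subordination, so the two trade places.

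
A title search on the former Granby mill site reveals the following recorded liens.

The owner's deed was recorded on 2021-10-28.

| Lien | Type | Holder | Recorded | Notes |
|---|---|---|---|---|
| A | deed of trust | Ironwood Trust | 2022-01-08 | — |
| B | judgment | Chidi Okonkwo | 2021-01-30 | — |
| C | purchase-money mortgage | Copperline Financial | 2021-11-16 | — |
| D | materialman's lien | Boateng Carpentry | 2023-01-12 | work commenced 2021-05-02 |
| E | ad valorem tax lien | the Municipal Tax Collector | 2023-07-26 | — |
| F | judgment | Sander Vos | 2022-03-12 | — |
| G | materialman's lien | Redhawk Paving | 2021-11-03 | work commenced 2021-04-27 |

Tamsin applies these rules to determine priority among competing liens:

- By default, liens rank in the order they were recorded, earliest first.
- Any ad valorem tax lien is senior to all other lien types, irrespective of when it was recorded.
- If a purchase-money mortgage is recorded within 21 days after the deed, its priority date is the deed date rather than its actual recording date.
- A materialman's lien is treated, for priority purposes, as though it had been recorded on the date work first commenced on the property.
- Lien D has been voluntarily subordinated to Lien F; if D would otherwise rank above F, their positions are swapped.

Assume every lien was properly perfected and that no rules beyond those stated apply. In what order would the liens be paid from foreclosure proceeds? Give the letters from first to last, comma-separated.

E, B, G, F, C, A, D

Effective dates: C's effective date is the deed date, 2021-10-28; D's effective date is 2021-05-02, when work began; G's effective date is 2021-04-27, when work began.
As an ad valorem tax lien, E is senior to every other lien.
Among the remaining liens, by effective date: B (2021-01-30), G (2021-04-27), D (2021-05-02), C (2021-10-28), A (2022-01-08), F (2022-03-12).
D would otherwise be senior to F, so under the subordination agreement D and F exchange positions.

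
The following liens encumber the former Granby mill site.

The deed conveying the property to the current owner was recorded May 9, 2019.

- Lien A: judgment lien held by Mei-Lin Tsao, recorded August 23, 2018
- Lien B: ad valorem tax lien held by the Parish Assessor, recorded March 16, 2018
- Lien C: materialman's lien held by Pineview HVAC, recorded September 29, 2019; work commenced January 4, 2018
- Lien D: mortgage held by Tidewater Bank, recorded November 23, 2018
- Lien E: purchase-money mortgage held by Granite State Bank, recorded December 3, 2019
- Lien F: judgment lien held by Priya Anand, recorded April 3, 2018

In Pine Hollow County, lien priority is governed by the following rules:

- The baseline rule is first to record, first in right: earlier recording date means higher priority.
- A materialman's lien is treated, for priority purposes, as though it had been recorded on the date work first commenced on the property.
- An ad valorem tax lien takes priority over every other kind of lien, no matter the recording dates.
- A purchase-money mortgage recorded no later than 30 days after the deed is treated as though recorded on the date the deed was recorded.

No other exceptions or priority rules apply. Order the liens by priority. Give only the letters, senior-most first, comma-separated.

Adjusting effective dates: C's effective date is January 4, 2018, when work began; E missed the 30-day window (208 days after the deed), so its recording date stands.
B is an ad valorem tax lien, so it outranks all other liens regardless of date.
Ordering the rest by effective date: C (January 4, 2018), F (April 3, 2018), A (August 23, 2018), D (November 23, 2018), E (December 3, 2019).

B, C, F, A, D, E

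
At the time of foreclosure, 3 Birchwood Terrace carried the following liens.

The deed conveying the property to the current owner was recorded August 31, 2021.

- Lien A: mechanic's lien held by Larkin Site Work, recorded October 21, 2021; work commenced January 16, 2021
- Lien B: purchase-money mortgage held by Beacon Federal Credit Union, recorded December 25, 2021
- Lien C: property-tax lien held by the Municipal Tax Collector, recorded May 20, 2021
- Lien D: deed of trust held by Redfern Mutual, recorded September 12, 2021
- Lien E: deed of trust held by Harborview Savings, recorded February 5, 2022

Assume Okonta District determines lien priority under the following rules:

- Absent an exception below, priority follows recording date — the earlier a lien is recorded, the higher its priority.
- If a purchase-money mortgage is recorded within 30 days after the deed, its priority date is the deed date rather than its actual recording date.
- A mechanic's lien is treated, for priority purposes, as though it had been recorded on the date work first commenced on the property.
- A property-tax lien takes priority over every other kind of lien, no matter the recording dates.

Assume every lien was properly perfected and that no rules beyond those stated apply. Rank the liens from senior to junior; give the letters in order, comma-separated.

First, effective dates: A relates back to January 16, 2021 (work commenced); B was recorded 116 days after the deed — beyond 30 days — so no relation-back applies.
C, as a property-tax lien, has superpriority and ranks first.
Among the remaining liens, by effective date: A (January 16, 2021), D (September 12, 2021), B (December 25, 2021), E (February 5, 2022).

C, A, D, B, E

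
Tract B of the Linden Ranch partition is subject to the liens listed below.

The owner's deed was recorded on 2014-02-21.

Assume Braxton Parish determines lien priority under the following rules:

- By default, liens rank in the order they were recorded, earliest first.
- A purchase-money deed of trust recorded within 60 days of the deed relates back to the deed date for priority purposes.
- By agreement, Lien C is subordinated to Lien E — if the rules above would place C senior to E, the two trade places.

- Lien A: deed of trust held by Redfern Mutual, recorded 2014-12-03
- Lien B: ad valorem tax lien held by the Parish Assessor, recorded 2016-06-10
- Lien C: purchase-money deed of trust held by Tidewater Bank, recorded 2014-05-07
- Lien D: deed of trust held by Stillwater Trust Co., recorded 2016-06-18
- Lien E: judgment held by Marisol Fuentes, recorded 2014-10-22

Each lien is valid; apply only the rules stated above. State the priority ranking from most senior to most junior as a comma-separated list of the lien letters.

Effective dates: C was recorded 75 days after the deed, outside the 60-day window, so it keeps its recording date.
By effective date, earliest first: C (2014-05-07), E (2014-10-22), A (2014-12-03), B (2016-06-10), D (2016-06-18).
C would otherwise be senior to E, so under the subordination agreement C and E exchange positions.

E, C, A, B, D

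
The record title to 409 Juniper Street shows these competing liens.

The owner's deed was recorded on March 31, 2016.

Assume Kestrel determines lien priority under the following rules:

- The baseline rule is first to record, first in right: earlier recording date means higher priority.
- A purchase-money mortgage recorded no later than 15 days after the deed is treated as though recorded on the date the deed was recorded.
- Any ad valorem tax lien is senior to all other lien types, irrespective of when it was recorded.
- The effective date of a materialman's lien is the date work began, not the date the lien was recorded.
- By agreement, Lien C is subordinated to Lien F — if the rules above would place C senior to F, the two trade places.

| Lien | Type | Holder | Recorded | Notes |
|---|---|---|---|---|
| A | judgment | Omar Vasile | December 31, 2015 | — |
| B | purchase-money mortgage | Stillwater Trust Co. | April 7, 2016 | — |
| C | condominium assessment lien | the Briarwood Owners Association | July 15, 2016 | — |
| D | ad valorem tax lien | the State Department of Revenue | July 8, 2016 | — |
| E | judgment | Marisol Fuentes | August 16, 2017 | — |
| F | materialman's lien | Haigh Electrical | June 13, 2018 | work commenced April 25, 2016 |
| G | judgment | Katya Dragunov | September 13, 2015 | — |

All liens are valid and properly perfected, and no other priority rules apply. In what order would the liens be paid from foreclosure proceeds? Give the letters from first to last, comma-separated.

First, effective dates: B was recorded within the 15-day window, so its effective date is the deed date March 31, 2016; F is treated as recorded April 25, 2016, the work-commencement date.
D, as an ad valorem tax lien, has superpriority and ranks first.
The other liens, earliest effective date first: G (September 13, 2015), A (December 31, 2015), B (March 31, 2016), F (April 25, 2016), C (July 15, 2016), E (August 16, 2017).
Since C is not senior to F, the subordination leaves the order unchanged.

D, G, A, B, F, C, E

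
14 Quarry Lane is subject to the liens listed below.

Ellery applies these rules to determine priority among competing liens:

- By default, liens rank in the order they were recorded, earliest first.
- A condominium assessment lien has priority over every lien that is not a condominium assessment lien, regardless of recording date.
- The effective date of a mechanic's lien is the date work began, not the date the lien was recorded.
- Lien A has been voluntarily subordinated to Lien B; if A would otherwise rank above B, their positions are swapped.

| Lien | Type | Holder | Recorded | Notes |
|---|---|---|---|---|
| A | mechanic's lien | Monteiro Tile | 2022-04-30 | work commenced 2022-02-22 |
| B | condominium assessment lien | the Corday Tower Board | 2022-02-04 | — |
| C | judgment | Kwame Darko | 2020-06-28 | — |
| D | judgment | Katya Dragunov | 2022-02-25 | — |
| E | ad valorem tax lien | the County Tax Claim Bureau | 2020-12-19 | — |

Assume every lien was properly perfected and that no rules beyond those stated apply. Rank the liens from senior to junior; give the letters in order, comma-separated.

B, C, E, A, D

First, effective dates: A's effective date is 2022-02-22, when work began.
B is a condominium assessment lien, so it outranks all other liens regardless of date.
Ordering the rest by effective date: C (2020-06-28), E (2020-12-19), A (2022-02-22), D (2022-02-25).
Since A is not senior to B, the subordination leaves the order unchanged.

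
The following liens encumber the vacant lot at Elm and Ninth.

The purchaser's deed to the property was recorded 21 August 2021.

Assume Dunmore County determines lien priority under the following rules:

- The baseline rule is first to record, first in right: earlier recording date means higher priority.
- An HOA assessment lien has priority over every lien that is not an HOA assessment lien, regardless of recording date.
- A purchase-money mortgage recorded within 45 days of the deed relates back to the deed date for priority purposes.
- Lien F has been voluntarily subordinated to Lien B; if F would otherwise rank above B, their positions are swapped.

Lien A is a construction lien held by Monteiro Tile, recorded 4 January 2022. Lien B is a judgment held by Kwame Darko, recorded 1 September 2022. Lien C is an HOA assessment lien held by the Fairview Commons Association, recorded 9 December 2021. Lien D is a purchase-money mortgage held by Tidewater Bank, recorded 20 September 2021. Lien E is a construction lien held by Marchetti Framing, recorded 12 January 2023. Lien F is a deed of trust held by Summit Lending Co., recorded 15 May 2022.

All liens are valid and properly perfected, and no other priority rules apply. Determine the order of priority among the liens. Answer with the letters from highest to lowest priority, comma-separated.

C, D, A, B, F, E

Effective dates after the stated exceptions: D was recorded within the 45-day window, so its effective date is the deed date 21 August 2021.
As an HOA assessment lien, C is senior to every other lien.
Remaining liens by effective date: D (21 August 2021), A (4 January 2022), F (15 May 2022), B (1 September 2022), E (12 January 2023).
The subordination applies — F was senior to B — so F and B swap.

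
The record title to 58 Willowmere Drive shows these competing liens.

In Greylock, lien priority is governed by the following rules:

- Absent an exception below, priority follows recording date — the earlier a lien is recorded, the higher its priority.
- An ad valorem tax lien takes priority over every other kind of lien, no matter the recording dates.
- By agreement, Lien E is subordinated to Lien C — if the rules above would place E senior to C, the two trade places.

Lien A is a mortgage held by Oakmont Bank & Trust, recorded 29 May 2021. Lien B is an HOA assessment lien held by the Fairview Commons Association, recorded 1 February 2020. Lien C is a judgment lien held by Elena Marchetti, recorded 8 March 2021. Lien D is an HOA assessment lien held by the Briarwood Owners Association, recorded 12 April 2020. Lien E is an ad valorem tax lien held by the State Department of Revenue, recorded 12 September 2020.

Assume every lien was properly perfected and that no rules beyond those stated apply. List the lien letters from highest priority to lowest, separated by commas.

E is an ad valorem tax lien, so it outranks all other liens regardless of date.
The other liens, earliest effective date first: B (1 February 2020), D (12 April 2020), C (8 March 2021), A (29 May 2021).
Because E would otherwise rank above C, the subordination swaps them.

C, B, D, E, A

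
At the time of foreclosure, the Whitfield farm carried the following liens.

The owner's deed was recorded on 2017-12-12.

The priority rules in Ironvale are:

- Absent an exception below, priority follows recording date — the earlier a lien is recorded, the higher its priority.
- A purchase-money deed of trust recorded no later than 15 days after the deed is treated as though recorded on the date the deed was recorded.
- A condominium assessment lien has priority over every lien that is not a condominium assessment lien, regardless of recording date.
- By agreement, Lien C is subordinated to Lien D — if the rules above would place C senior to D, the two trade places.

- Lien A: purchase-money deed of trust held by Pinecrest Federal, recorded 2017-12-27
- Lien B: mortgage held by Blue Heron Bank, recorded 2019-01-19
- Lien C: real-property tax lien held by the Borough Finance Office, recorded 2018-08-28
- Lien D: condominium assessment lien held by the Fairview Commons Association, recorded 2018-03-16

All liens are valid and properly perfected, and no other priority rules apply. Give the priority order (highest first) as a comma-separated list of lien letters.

D, A, C, B

Adjusting effective dates: A was recorded within the 15-day window, so its effective date is the deed date 2017-12-12.
As a condominium assessment lien, D is senior to every other lien.
Among the remaining liens, by effective date: A (2017-12-12), C (2018-08-28), B (2019-01-19).
C already ranks below D; the subordination has no effect.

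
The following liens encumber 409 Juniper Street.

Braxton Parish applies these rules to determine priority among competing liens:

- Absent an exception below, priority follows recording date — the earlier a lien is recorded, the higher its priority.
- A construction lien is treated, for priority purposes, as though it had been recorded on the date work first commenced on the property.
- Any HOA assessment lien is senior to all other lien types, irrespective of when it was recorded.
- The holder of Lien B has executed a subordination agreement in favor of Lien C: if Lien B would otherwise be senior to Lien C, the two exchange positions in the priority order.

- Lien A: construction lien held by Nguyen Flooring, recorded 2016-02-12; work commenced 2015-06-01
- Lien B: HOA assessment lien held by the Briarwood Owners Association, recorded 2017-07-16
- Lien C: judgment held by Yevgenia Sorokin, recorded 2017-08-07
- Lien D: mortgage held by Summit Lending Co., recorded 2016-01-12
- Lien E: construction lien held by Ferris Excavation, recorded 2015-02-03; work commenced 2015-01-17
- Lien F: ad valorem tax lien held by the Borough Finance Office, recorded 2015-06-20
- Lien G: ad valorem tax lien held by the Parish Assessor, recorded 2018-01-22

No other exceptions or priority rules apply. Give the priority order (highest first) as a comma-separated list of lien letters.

Adjusting effective dates: A relates back to 2015-06-01 (work commenced); E is treated as recorded 2015-01-17, the work-commencement date.
B is an HOA assessment lien and takes priority over every other lien.
Remaining liens by effective date: E (2015-01-17), A (2015-06-01), F (2015-06-20), D (2016-01-12), C (2017-08-07), G (2018-01-22).
Because B would otherwise rank above C, the subordination swaps them.

C, E, A, F, D, B, G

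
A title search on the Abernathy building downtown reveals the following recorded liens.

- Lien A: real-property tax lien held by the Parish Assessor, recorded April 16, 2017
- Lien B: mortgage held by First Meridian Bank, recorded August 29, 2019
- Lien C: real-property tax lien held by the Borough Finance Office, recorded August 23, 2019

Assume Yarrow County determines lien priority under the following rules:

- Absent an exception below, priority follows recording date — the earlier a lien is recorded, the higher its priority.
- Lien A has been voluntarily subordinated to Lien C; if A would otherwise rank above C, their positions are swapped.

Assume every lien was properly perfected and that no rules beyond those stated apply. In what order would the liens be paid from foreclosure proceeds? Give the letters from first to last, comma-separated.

C, A, B

Ordering by effective date: A (April 16, 2017), C (August 23, 2019), B (August 29, 2019).
Because A would otherwise rank above C, the subordination swaps them.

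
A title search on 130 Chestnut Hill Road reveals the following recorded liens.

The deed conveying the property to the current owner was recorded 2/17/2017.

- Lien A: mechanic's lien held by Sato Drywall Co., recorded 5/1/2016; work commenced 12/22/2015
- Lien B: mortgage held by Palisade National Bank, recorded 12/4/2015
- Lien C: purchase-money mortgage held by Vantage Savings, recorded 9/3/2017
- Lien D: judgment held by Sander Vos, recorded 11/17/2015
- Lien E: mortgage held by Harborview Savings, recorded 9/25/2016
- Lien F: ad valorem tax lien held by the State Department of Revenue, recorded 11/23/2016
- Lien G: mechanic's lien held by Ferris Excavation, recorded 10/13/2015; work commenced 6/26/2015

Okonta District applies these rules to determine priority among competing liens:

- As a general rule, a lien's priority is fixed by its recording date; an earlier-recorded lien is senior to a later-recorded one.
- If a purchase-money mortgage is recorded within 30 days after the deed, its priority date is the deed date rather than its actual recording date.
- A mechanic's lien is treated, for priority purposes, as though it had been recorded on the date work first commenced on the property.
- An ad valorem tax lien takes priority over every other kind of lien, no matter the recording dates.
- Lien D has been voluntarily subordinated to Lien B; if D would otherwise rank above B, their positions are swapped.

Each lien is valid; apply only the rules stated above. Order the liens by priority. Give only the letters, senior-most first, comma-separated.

F, G, B, D, A, E, C

Effective dates after the stated exceptions: A is treated as recorded 12/22/2015, the work-commencement date; C missed the 30-day window (198 days after the deed), so its recording date stands; G's effective date is 6/26/2015, when work began.
F is an ad valorem tax lien, so it outranks all other liens regardless of date.
Among the remaining liens, by effective date: G (6/26/2015), D (11/17/2015), B (12/4/2015), A (12/22/2015), E (9/25/2016), C (9/3/2017).
The subordination applies — D was senior to B — so D and B swap.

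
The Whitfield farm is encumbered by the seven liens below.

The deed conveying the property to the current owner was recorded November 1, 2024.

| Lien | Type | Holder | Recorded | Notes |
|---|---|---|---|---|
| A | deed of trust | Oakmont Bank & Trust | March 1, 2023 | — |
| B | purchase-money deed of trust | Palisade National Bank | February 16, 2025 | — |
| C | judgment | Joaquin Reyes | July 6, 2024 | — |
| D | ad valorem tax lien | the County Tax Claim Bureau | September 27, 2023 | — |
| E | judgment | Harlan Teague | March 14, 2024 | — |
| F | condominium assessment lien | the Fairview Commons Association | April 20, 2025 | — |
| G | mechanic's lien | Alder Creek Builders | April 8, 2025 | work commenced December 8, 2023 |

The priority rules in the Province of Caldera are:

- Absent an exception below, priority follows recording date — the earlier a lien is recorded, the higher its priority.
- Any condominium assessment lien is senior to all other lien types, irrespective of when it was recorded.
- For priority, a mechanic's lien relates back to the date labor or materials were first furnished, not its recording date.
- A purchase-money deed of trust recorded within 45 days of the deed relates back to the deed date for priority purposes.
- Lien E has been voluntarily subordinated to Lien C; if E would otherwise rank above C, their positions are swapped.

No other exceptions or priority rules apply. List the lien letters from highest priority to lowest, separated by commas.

F, A, D, G, C, E, B

Effective dates: B missed the 45-day window (107 days after the deed), so its recording date stands; G's effective date is December 8, 2023, when work began.
As a condominium assessment lien, F is senior to every other lien.
Among the remaining liens, by effective date: A (March 1, 2023), D (September 27, 2023), G (December 8, 2023), E (March 14, 2024), C (July 6, 2024), B (February 16, 2025).
Because E would otherwise rank above C, the subordination swaps them.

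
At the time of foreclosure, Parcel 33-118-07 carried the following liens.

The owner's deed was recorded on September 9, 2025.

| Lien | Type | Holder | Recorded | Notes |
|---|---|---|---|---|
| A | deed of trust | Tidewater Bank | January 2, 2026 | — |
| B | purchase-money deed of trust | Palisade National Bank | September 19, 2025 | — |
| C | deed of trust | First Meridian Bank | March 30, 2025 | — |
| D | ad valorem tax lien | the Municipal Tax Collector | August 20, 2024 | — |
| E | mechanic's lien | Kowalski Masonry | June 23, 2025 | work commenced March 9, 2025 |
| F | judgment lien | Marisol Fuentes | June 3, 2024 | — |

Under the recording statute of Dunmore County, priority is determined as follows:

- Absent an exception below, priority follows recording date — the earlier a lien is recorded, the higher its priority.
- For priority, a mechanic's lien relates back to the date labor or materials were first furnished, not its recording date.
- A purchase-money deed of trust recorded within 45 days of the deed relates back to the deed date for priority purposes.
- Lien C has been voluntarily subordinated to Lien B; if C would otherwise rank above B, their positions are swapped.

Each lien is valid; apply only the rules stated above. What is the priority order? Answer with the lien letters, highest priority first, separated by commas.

First, effective dates: B was recorded within the 45-day window, so its effective date is the deed date September 9, 2025; E relates back to March 9, 2025 (work commenced).
By effective date: F (June 3, 2024), D (August 20, 2024), E (March 9, 2025), C (March 30, 2025), B (September 9, 2025), A (January 2, 2026).
The subordination applies — C was senior to B — so C and B swap.

F, D, E, B, C, A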